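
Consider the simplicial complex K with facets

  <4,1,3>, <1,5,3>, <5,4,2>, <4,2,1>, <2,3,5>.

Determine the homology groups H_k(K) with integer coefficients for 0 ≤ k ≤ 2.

We work with the vertex ordering 1 < 2 < 3 < 4 < 5. The simplices of K, each written with vertices in increasing order, are:

  0-simplices (5): [1], [2], [3], [4], [5]
  1-simplices (10): [1,2], [1,3], [1,4], [1,5], [2,3], [2,4], [2,5], [3,4], [3,5], [4,5]
  2-simplices (5): [1,2,4], [1,3,4], [1,3,5], [2,3,5], [2,4,5]

so the chain groups are C_0 ≅ Z^5, C_1 ≅ Z^10, C_2 ≅ Z^5.

The boundary map ∂_1: C_1 → C_0 sends each edge [p,q] (with p < q) to q − p. For instance
  ∂[1,3] = [3] − [1].
The 5×10 boundary matrix has rank 4 and Smith normal form diag(1,1,1,1).

Boundary ∂_2: C_2 → C_1 acts by ∂[p,q,r] = [q,r] − [p,r] + [p,q]. For instance
  ∂[1,3,4] = [3,4] − [1,4] + [1,3],
  ∂[1,3,5] = [3,5] − [1,5] + [1,3].
This gives a 10×5 integer matrix of rank 5; reducing to Smith normal form yields diagonal entries (1,1,1,1,1).

Reading off H_k = ker ∂_k / im ∂_{k+1}:

  H_0: rank C_0 − rank ∂_1 = 5 − 4 = 1, and the invariant factors of ∂_1 are all 1, so H_0 ≅ Z.
  H_1: rank ker ∂_1 − rank ∂_2 = (10 − 4) − 5 = 1, and the invariant factors of ∂_2 are all 1, so H_1 ≅ Z.
  H_2: rank ker ∂_2 − rank ∂_3 = (5 − 5) − 0 = 0, and there is no ∂_3, so H_2 ≅ 0.

H_0 ≅ Z,  H_1 ≅ Z,  H_2 = 0.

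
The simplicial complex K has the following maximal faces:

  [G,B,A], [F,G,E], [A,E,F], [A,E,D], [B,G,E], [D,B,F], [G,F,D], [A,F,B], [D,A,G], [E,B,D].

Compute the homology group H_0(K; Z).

Fix the vertex order A < B < D < E < F < G and write every simplex with vertices in increasing order. Then dim K = 2 and the simplices of K are:

  0-simplices (6): A, B, D, E, F, G
  1-simplices (15): AB, AD, AE, AF, AG, BD, BE, BF, BG, DE, DF, DG, EF, EG, FG
  2-simplices (10): ABF, ABG, ADE, ADG, AEF, BDE, BDF, BEG, DFG, EFG

Hence C_0 ≅ Z^6, C_1 ≅ Z^15, C_2 ≅ Z^10.

∂_1: C_1 → C_0 is given by ∂[p,q] = [q] − [p]. For instance
  ∂EF = F − E.
As a 6×15 matrix over Z this has rank 5, with invariant factors (1,1,1,1,1).

Boundary ∂_2: C_2 → C_1 sends each 2-simplex [p,q,r] to [q,r] − [p,r] + [p,q]. For instance
  ∂ADE = DE − AE + AD,
  ∂ABF = BF − AF + AB.
The resulting 15×10 matrix has rank 10, and its Smith normal form has invariant factors (1,1,1,1,1,1,1,1,1,2).

Computing H_k = (kernel of ∂_k) / (image of ∂_{k+1}):

  H_0: rank C_0 − rank ∂_1 = 6 − 5 = 1, and the invariant factors of ∂_1 are all 1, so H_0 ≅ Z.

(K is a triangulation of the real projective plane RP^2.)

H_0 ≅ Z.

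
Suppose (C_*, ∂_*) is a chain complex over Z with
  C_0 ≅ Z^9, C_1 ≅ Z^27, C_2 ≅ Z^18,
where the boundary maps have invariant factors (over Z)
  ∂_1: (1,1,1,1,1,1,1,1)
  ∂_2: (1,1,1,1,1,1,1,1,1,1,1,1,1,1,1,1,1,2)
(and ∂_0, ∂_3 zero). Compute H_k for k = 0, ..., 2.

H_0 ≅ Z,  H_1 ≅ Z ⊕ Z/2,  H_2 = 0.

H_0: b_0 = 9 − 0 − 8 = 1; torsion from ∂_1 factors > 1: none. So H_0 ≅ Z.
H_1: b_1 = 27 − 8 − 18 = 1; torsion from ∂_2 factors > 1: [2]. So H_1 ≅ Z ⊕ Z/2.
H_2: b_2 = 18 − 18 − 0 = 0; torsion from ∂_3 factors > 1: none. So H_2 ≅ 0.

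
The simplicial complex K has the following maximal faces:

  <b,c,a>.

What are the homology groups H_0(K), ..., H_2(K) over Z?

Fix the vertex order a < b < c and write every simplex with vertices in increasing order. Then dim K = 2 and the simplices of K are:

  0-simplices (3): a, b, c
  1-simplices (3): ab, ac, bc
  2-simplices (1): abc

giving chain groups C_0 ≅ Z^3, C_1 ≅ Z^3, C_2 ≅ Z^1.

Boundary ∂_1: C_1 → C_0 sends each edge [p,q] (with p < q) to q − p.
The resulting 3×3 matrix has rank 2, and its Smith normal form has invariant factors (1,1).

∂_2: C_2 → C_1 acts by ∂[p,q,r] = [q,r] − [p,r] + [p,q]. For instance
  ∂abc = bc − ac + ab.
The resulting 3×1 matrix has rank 1, and its Smith normal form has invariant factors (1).

Computing H_k = (kernel of ∂_k) / (image of ∂_{k+1}):

  H_0: rank C_0 − rank ∂_1 = 3 − 2 = 1, and the invariant factors of ∂_1 are all 1, so H_0 ≅ Z.
  H_1: rank ker ∂_1 − rank ∂_2 = (3 − 2) − 1 = 0, and the invariant factors of ∂_2 are all 1, so H_1 ≅ 0.
  H_2: rank ker ∂_2 − rank ∂_3 = (1 − 1) − 0 = 0, and there is no ∂_3, so H_2 ≅ 0.

As a check, the Euler characteristic is 3 − 3 + 1 = 1, which agrees with 1 − 0 + 0 = 1.
(K is a triangulation of the 2-simplex.)

H_0 ≅ Z,  H_1 = 0,  H_2 = 0.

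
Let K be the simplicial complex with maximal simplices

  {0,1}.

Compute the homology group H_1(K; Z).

H_1 = 0.

We work with the vertex ordering 0 < 1. The simplices of K, each written with vertices in increasing order, are:

  0-simplices (2): [0], [1]
  1-simplices (1): [0,1]

giving chain groups C_0 ≅ Z^2, C_1 ≅ Z^1.

Boundary ∂_1: C_1 → C_0 sends each edge [p,q] (with p < q) to q − p. For instance
  ∂[0,1] = [1] − [0].
The 2×1 boundary matrix has rank 1 and Smith normal form diag(1).

Reading off H_k = ker ∂_k / im ∂_{k+1}:

  H_1: rank ker ∂_1 − rank ∂_2 = (1 − 1) − 0 = 0, and there is no ∂_2, so H_1 ≅ 0.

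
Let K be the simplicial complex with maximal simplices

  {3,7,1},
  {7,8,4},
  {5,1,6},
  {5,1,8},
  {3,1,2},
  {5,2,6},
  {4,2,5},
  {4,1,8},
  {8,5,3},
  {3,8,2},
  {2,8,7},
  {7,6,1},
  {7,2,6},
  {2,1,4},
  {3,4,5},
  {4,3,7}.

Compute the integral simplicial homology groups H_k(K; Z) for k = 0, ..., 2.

H_0 = Z,  H_1 = Z^2,  H_2 = Z.

Order the vertices as 1 < 2 < 3 < 4 < 5 < 6 < 7 < 8. Listing each simplex with vertices in this order, K has dimension 2 with simplices:

  0-simplices (8): [1], [2], [3], [4], [5], [6], [7], [8]
  1-simplices (24): (24 of them)
  2-simplices (16): [1,2,3], [1,2,4], [1,3,7], [1,4,8], [1,5,6], [1,5,8], [1,6,7], [2,3,8], [2,4,5], [2,5,6], [2,6,7], [2,7,8], [3,4,5], [3,4,7], [3,5,8], [4,7,8]

giving chain groups C_0 ≅ Z^8, C_1 ≅ Z^24, C_2 ≅ Z^16.

∂_1: C_1 → C_0 sends each edge [p,q] (with p < q) to q − p. For instance
  ∂[1,2] = [2] − [1].
As a 8×24 matrix over Z this has rank 7, with invariant factors (1,1,1,1,1,1,1).

∂_2: C_2 → C_1 sends each 2-simplex [p,q,r] to [q,r] − [p,r] + [p,q]. For instance
  ∂[2,4,5] = [4,5] − [2,5] + [2,4],
  ∂[3,4,7] = [4,7] − [3,7] + [3,4].
As a 24×16 matrix over Z this has rank 15, with invariant factors (1,1,1,1,1,1,1,1,1,1,1,1,1,1,1).

Now H_k = ker ∂_k / im ∂_{k+1}, so:

  H_0: rank C_0 − rank ∂_1 = 8 − 7 = 1, and the invariant factors of ∂_1 are all 1, so H_0 ≅ Z.
  H_1: rank ker ∂_1 − rank ∂_2 = (24 − 7) − 15 = 2, and the invariant factors of ∂_2 are all 1, so H_1 ≅ Z^2.
  H_2: rank ker ∂_2 − rank ∂_3 = (16 − 15) − 0 = 1, and there is no ∂_3, so H_2 ≅ Z.

As a check, the Euler characteristic is 8 − 24 + 16 = 0, which agrees with 1 − 2 + 1 = 0.
(K is a triangulation of the torus T^2.)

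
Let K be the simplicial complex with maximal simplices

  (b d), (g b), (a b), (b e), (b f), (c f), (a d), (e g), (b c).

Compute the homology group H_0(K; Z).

H_0 = Z.

Take the total order a < b < c < d < e < f < g on the vertex set. Then K (dimension 1) consists of the simplices:

  0-simplices (7): a, b, c, d, e, f, g
  1-simplices (9): ab, ad, bc, bd, be, bf, bg, cf, eg

Hence C_0 ≅ Z^7, C_1 ≅ Z^9.

∂_1: C_1 → C_0 sends each edge [p,q] (with p < q) to q − p.
This gives a 7×9 integer matrix of rank 6; reducing to Smith normal form yields diagonal entries (1,1,1,1,1,1).

Reading off H_k = ker ∂_k / im ∂_{k+1}:

  H_0: rank C_0 − rank ∂_1 = 7 − 6 = 1, and the invariant factors of ∂_1 are all 1, so H_0 = Z.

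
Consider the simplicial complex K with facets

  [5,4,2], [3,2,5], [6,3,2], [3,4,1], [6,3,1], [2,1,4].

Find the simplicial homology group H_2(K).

Order the vertices as 1 < 2 < 3 < 4 < 5 < 6. Listing each simplex with vertices in this order, K has dimension 2 with simplices:

  0-simplices (6): [1], [2], [3], [4], [5], [6]
  1-simplices (12): [1,2], [1,3], [1,4], [1,6], [2,3], [2,4], [2,5], [2,6], [3,4], [3,5], [3,6], [4,5]
  2-simplices (6): [1,2,4], [1,3,4], [1,3,6], [2,3,5], [2,3,6], [2,4,5]

Hence C_0 ≅ Z^6, C_1 ≅ Z^12, C_2 ≅ Z^6.

∂_1: C_1 → C_0 is given by ∂[p,q] = [q] − [p].
This gives a 6×12 integer matrix of rank 5; reducing to Smith normal form yields diagonal entries (1,1,1,1,1).

The boundary map ∂_2: C_2 → C_1 acts by ∂[p,q,r] = [q,r] − [p,r] + [p,q]. For instance
  ∂[2,3,5] = [3,5] − [2,5] + [2,3],
  ∂[2,3,6] = [3,6] − [2,6] + [2,3].
The resulting 12×6 matrix has rank 6, and its Smith normal form has invariant factors (1,1,1,1,1,1).

Reading off H_k = ker ∂_k / im ∂_{k+1}:

  H_2: rank ker ∂_2 − rank ∂_3 = (6 − 6) − 0 = 0, and there is no ∂_3, so H_2 = 0.

H_2 ≅ 0.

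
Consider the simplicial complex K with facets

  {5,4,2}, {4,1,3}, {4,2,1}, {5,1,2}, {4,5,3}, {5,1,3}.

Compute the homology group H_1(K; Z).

We work with the vertex ordering 1 < 2 < 3 < 4 < 5. The simplices of K, each written with vertices in increasing order, are:

  0-simplices (5): [1], [2], [3], [4], [5]
  1-simplices (9): [1,2], [1,3], [1,4], [1,5], [2,4], [2,5], [3,4], [3,5], [4,5]
  2-simplices (6): [1,2,4], [1,2,5], [1,3,4], [1,3,5], [2,4,5], [3,4,5]

Hence C_0 ≅ Z^5, C_1 ≅ Z^9, C_2 ≅ Z^6.

The boundary map ∂_1: C_1 → C_0 is given by ∂[p,q] = [q] − [p]. For instance
  ∂[1,5] = [5] − [1].
This gives a 5×9 integer matrix of rank 4; reducing to Smith normal form yields diagonal entries (1,1,1,1).

∂_2: C_2 → C_1 maps a triangle to the signed sum of its edges. For instance
  ∂[1,2,4] = [2,4] − [1,4] + [1,2],
  ∂[1,3,4] = [3,4] − [1,4] + [1,3].
This gives a 9×6 integer matrix of rank 5; reducing to Smith normal form yields diagonal entries (1,1,1,1,1).

Now H_k = ker ∂_k / im ∂_{k+1}, so:

  H_1: rank ker ∂_1 − rank ∂_2 = (9 − 4) − 5 = 0, and the invariant factors of ∂_2 are all 1, so H_1 = 0.

(K is a triangulation of the 2-sphere S^2.)

H_1 = 0.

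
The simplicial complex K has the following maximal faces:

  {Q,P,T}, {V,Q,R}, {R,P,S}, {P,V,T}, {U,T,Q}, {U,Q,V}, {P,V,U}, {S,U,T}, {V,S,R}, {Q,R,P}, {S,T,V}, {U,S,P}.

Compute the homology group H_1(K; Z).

H_1 ≅ Z/2.

Order the vertices as P < Q < R < S < T < U < V. Listing each simplex with vertices in this order, K has dimension 2 with simplices:

  0-simplices (7): P, Q, R, S, T, U, V
  1-simplices (18): PQ, PR, PS, PT, PU, PV, QR, QT, QU, QV, RS, RV, ST, SU, SV, TU, TV, UV
  2-simplices (12): PQR, PQT, PRS, PSU, PTV, PUV, QRV, QTU, QUV, RSV, STU, STV

so the chain groups are C_0 ≅ Z^7, C_1 ≅ Z^18, C_2 ≅ Z^12.

The boundary map ∂_1: C_1 → C_0 is given by ∂[p,q] = [q] − [p]. For instance
  ∂PV = V − P.
This gives a 7×18 integer matrix of rank 6; reducing to Smith normal form yields diagonal entries (1,1,1,1,1,1).

Boundary ∂_2: C_2 → C_1 maps a triangle to the signed sum of its edges. For instance
  ∂QRV = RV − QV + QR,
  ∂PQT = QT − PT + PQ.
The resulting 18×12 matrix has rank 12, and its Smith normal form has invariant factors (1,1,1,1,1,1,1,1,1,1,1,2).

Now H_k = ker ∂_k / im ∂_{k+1}, so:

  H_1: rank ker ∂_1 − rank ∂_2 = (18 − 6) − 12 = 0, and ∂_2 has invariant factor 2 > 1, so H_1 ≅ Z/2.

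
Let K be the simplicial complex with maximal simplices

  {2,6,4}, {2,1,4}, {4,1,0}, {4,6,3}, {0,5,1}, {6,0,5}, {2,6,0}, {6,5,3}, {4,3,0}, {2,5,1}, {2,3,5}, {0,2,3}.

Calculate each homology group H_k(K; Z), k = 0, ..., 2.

H_0 ≅ Z,  H_1 ≅ Z/2,  H_2 = 0.

Order the vertices as 0 < 1 < 2 < 3 < 4 < 5 < 6. Listing each simplex with vertices in this order, K has dimension 2 with simplices:

  0-simplices (7): [0], [1], [2], [3], [4], [5], [6]
  1-simplices (18): [0,1], [0,2], [0,3], [0,4], [0,5], [0,6], [1,2], [1,4], [1,5], [2,3], [2,4], [2,5], [2,6], [3,4], [3,5], [3,6], [4,6], [5,6]
  2-simplices (12): [0,1,4], [0,1,5], [0,2,3], [0,2,6], [0,3,4], [0,5,6], [1,2,4], [1,2,5], [2,3,5], [2,4,6], [3,4,6], [3,5,6]

giving chain groups C_0 ≅ Z^7, C_1 ≅ Z^18, C_2 ≅ Z^12.

The boundary map ∂_1: C_1 → C_0 maps an edge to its endpoints' difference, ∂[p,q] = q − p.
As a 7×18 matrix over Z this has rank 6, with invariant factors (1,1,1,1,1,1).

The boundary map ∂_2: C_2 → C_1 maps a triangle to the signed sum of its edges. For instance
  ∂[0,3,4] = [3,4] − [0,4] + [0,3],
  ∂[0,2,6] = [2,6] − [0,6] + [0,2].
The resulting 18×12 matrix has rank 12, and its Smith normal form has invariant factors (1,1,1,1,1,1,1,1,1,1,1,2).

From H_k ≅ ker(∂_k) / im(∂_{k+1}) we obtain:

  H_0: rank C_0 − rank ∂_1 = 7 − 6 = 1, and the invariant factors of ∂_1 are all 1, so H_0 ≅ Z.
  H_1: rank ker ∂_1 − rank ∂_2 = (18 − 6) − 12 = 0, and ∂_2 has invariant factor 2 > 1, so H_1 ≅ Z/2.
  H_2: rank ker ∂_2 − rank ∂_3 = (12 − 12) − 0 = 0, and there is no ∂_3, so H_2 ≅ 0.

As a check, the Euler characteristic is 7 − 18 + 12 = 1, which agrees with 1 − 0 + 0 = 1.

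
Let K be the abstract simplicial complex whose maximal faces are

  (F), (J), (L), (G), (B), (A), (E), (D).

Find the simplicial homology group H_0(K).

H_0 ≅ Z^8.

Take the total order A < B < D < E < F < G < J < L on the vertex set. Then K (dimension 0) consists of the simplices:

  0-simplices (8): A, B, D, E, F, G, J, L

Hence C_0 ≅ Z^8.

Reading off H_k = ker ∂_k / im ∂_{k+1}:

  H_0: rank C_0 − rank ∂_1 = 8 − 0 = 8, and there is no ∂_1, so H_0 ≅ Z^8.

(K is a triangulation of the disjoint union of a set of 4 points and a set of 4 points.)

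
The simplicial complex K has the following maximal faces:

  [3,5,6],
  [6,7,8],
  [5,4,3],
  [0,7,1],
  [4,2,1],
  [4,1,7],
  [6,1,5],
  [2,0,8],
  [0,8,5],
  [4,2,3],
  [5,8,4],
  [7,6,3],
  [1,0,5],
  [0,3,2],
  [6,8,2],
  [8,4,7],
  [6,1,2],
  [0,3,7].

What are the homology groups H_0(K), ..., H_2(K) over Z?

H_0 ≅ Z,  H_1 ≅ Z^2,  H_2 ≅ Z.

We work with the vertex ordering 0 < 1 < 2 < 3 < 4 < 5 < 6 < 7 < 8. The simplices of K, each written with vertices in increasing order, are:

  0-simplices (9): [0], [1], [2], [3], [4], [5], [6], [7], [8]
  1-simplices (27): (27 of them)
  2-simplices (18): [0,1,5], [0,1,7], [0,2,3], [0,2,8], [0,3,7], [0,5,8], [1,2,4], [1,2,6], [1,4,7], [1,5,6], [2,3,4], [2,6,8], [3,4,5], [3,5,6], [3,6,7], [4,5,8], [4,7,8], [6,7,8]

Hence C_0 ≅ Z^9, C_1 ≅ Z^27, C_2 ≅ Z^18.

Boundary ∂_1: C_1 → C_0 maps an edge to its endpoints' difference, ∂[p,q] = q − p.
The 9×27 boundary matrix has rank 8 and Smith normal form diag(1,1,1,1,1,1,1,1).

∂_2: C_2 → C_1 maps a triangle to the signed sum of its edges. For instance
  ∂[1,2,6] = [2,6] − [1,6] + [1,2],
  ∂[2,3,4] = [3,4] − [2,4] + [2,3].
This gives a 27×18 integer matrix of rank 17; reducing to Smith normal form yields diagonal entries (1,1,1,1,1,1,1,1,1,1,1,1,1,1,1,1,1).

From H_k ≅ ker(∂_k) / im(∂_{k+1}) we obtain:

  H_0: rank C_0 − rank ∂_1 = 9 − 8 = 1, and the invariant factors of ∂_1 are all 1, so H_0 = Z.
  H_1: rank ker ∂_1 − rank ∂_2 = (27 − 8) − 17 = 2, and the invariant factors of ∂_2 are all 1, so H_1 = Z^2.
  H_2: rank ker ∂_2 − rank ∂_3 = (18 − 17) − 0 = 1, and there is no ∂_3, so H_2 = Z.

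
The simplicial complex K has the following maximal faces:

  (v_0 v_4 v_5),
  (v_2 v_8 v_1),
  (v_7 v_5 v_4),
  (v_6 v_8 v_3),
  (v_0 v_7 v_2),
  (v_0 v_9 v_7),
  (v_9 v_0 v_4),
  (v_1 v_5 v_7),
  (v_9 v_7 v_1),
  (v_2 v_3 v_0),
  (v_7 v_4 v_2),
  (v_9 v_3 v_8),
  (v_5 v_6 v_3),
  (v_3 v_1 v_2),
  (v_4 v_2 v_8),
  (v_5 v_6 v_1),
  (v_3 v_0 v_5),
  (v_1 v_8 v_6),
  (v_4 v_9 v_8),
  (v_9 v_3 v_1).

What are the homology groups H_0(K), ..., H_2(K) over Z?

We work with the vertex ordering v_0 < v_1 < v_2 < v_3 < v_4 < v_5 < v_6 < v_7 < v_8 < v_9. The simplices of K, each written with vertices in increasing order, are:

  0-simplices (10): [v_0], [v_1], [v_2], [v_3], [v_4], [v_5], [v_6], [v_7], [v_8], [v_9]
  1-simplices (30): (30 of them)
  2-simplices (20): (20 of them)

so the chain groups are C_0 ≅ Z^10, C_1 ≅ Z^30, C_2 ≅ Z^20.

∂_1: C_1 → C_0 is given by ∂[p,q] = [q] − [p]. For instance
  ∂[v_1,v_5] = [v_5] − [v_1].
This gives a 10×30 integer matrix of rank 9; reducing to Smith normal form yields diagonal entries (1,1,1,1,1,1,1,1,1).

The boundary map ∂_2: C_2 → C_1 sends each 2-simplex [p,q,r] to [q,r] − [p,r] + [p,q]. For instance
  ∂[v_0,v_3,v_5] = [v_3,v_5] − [v_0,v_5] + [v_0,v_3],
  ∂[v_1,v_3,v_9] = [v_3,v_9] − [v_1,v_9] + [v_1,v_3].
As a 30×20 matrix over Z this has rank 20, with invariant factors (1,1,1,1,1,1,1,1,1,1,1,1,1,1,1,1,1,1,1,2).

Now H_k = ker ∂_k / im ∂_{k+1}, so:

  H_0: rank C_0 − rank ∂_1 = 10 − 9 = 1, and the invariant factors of ∂_1 are all 1, so H_0 ≅ Z.
  H_1: rank ker ∂_1 − rank ∂_2 = (30 − 9) − 20 = 1, and ∂_2 has invariant factor 2 > 1, so H_1 ≅ Z ⊕ Z/2Z.
  H_2: rank ker ∂_2 − rank ∂_3 = (20 − 20) − 0 = 0, and there is no ∂_3, so H_2 ≅ 0.

As a check, the Euler characteristic is 10 − 30 + 20 = 0, which agrees with 1 − 1 + 0 = 0.

H_0 = Z,  H_1 = Z ⊕ Z/2Z,  H_2 = 0.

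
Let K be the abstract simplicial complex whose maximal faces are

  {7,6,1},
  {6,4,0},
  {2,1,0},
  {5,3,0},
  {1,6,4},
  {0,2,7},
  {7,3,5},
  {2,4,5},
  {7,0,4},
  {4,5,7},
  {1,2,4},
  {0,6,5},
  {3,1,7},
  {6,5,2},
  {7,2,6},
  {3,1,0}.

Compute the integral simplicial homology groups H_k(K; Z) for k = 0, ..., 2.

Fix the vertex order 0 < 1 < 2 < 3 < 4 < 5 < 6 < 7 and write every simplex with vertices in increasing order. Then dim K = 2 and the simplices of K are:

  0-simplices (8): [0], [1], [2], [3], [4], [5], [6], [7]
  1-simplices (24): (24 of them)
  2-simplices (16): [0,1,2], [0,1,3], [0,2,7], [0,3,5], [0,4,6], [0,4,7], [0,5,6], [1,2,4], [1,3,7], [1,4,6], [1,6,7], [2,4,5], [2,5,6], [2,6,7], [3,5,7], [4,5,7]

so the chain groups are C_0 ≅ Z^8, C_1 ≅ Z^24, C_2 ≅ Z^16.

Boundary ∂_1: C_1 → C_0 sends each edge [p,q] (with p < q) to q − p.
As a 8×24 matrix over Z this has rank 7, with invariant factors (1,1,1,1,1,1,1).

∂_2: C_2 → C_1 acts by ∂[p,q,r] = [q,r] − [p,r] + [p,q]. For instance
  ∂[2,4,5] = [4,5] − [2,5] + [2,4],
  ∂[2,5,6] = [5,6] − [2,6] + [2,5].
This gives a 24×16 integer matrix of rank 15; reducing to Smith normal form yields diagonal entries (1,1,1,1,1,1,1,1,1,1,1,1,1,1,1).

From H_k ≅ ker(∂_k) / im(∂_{k+1}) we obtain:

  H_0: rank C_0 − rank ∂_1 = 8 − 7 = 1, and the invariant factors of ∂_1 are all 1, so H_0 ≅ Z.
  H_1: rank ker ∂_1 − rank ∂_2 = (24 − 7) − 15 = 2, and the invariant factors of ∂_2 are all 1, so H_1 ≅ Z^2.
  H_2: rank ker ∂_2 − rank ∂_3 = (16 − 15) − 0 = 1, and there is no ∂_3, so H_2 ≅ Z.

(K is a triangulation of the torus T^2.)

H_0 ≅ Z,  H_1 ≅ Z^2,  H_2 ≅ Z.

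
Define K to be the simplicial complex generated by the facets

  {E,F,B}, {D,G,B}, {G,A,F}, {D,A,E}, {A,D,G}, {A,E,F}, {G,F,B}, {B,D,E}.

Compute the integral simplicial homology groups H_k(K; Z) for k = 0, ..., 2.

Take the total order A < B < D < E < F < G on the vertex set. Then K (dimension 2) consists of the simplices:

  0-simplices (6): A, B, D, E, F, G
  1-simplices (12): AD, AE, AF, AG, BD, BE, BF, BG, DE, DG, EF, FG
  2-simplices (8): ADE, ADG, AEF, AFG, BDE, BDG, BEF, BFG

giving chain groups C_0 ≅ Z^6, C_1 ≅ Z^12, C_2 ≅ Z^8.

Boundary ∂_1: C_1 → C_0 maps an edge to its endpoints' difference, ∂[p,q] = q − p. For instance
  ∂EF = F − E.
As a 6×12 matrix over Z this has rank 5, with invariant factors (1,1,1,1,1).

The boundary map ∂_2: C_2 → C_1 sends each 2-simplex [p,q,r] to [q,r] − [p,r] + [p,q]. For instance
  ∂AEF = EF − AF + AE,
  ∂AFG = FG − AG + AF.
As a 12×8 matrix over Z this has rank 7, with invariant factors (1,1,1,1,1,1,1).

From H_k ≅ ker(∂_k) / im(∂_{k+1}) we obtain:

  H_0: rank C_0 − rank ∂_1 = 6 − 5 = 1, and the invariant factors of ∂_1 are all 1, so H_0 = Z.
  H_1: rank ker ∂_1 − rank ∂_2 = (12 − 5) − 7 = 0, and the invariant factors of ∂_2 are all 1, so H_1 = 0.
  H_2: rank ker ∂_2 − rank ∂_3 = (8 − 7) − 0 = 1, and there is no ∂_3, so H_2 = Z.

H_0 = Z,  H_1 = 0,  H_2 = Z.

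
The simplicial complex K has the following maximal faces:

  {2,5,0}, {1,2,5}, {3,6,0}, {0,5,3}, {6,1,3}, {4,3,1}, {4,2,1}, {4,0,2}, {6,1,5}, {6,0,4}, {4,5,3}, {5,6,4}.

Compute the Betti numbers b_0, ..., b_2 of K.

K has 7 vertices, 18 edges, 12 triangles.
rank ∂_0 = 0, rank ∂_1 = 6 ⇒ b_0 = 7 − 0 − 6 = 1; all invariant factors of ∂_1 are 1 so no torsion. So H_0 ≅ Z.
rank ∂_1 = 6, rank ∂_2 = 12 ⇒ b_1 = 18 − 6 − 12 = 0; ∂_2 has invariant factor(s) [2] giving torsion. So H_1 ≅ Z/2.
rank ∂_2 = 12, rank ∂_3 = 0 ⇒ b_2 = 12 − 12 − 0 = 0. So H_2 ≅ 0.

b_0 = 1, b_1 = 0, b_2 = 0.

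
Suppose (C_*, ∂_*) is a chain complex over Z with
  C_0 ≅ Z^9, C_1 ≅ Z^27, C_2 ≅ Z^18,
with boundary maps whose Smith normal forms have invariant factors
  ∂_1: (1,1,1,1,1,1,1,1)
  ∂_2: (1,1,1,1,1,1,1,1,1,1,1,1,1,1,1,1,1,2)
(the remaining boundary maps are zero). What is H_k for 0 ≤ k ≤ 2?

H_0 ≅ Z,  H_1 ≅ Z ⊕ Z/2,  H_2 = 0.

H_0: b_0 = 9 − 0 − 8 = 1; torsion from ∂_1 factors > 1: none. So H_0 ≅ Z.
H_1: b_1 = 27 − 8 − 18 = 1; torsion from ∂_2 factors > 1: [2]. So H_1 ≅ Z ⊕ Z/2.
H_2: b_2 = 18 − 18 − 0 = 0; torsion from ∂_3 factors > 1: none. So H_2 ≅ 0.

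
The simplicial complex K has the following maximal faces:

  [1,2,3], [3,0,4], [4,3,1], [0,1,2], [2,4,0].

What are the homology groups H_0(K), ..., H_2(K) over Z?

H_0 = Z,  H_1 = Z,  H_2 = 0.

K has 5 vertices, 10 edges, 5 triangles.
rank ∂_0 = 0, rank ∂_1 = 4 ⇒ b_0 = 5 − 0 − 4 = 1; all invariant factors of ∂_1 are 1 so no torsion. So H_0 ≅ Z.
rank ∂_1 = 4, rank ∂_2 = 5 ⇒ b_1 = 10 − 4 − 5 = 1; all invariant factors of ∂_2 are 1 so no torsion. So H_1 ≅ Z.
rank ∂_2 = 5, rank ∂_3 = 0 ⇒ b_2 = 5 − 5 − 0 = 0. So H_2 ≅ 0.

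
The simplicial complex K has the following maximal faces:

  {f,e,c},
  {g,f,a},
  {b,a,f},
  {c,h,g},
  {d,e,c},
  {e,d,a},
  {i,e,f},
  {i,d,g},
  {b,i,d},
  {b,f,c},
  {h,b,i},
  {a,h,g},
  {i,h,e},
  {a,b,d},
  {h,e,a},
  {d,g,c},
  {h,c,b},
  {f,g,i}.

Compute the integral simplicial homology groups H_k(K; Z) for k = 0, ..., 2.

Fix the vertex order a < b < c < d < e < f < g < h < i and write every simplex with vertices in increasing order. Then dim K = 2 and the simplices of K are:

  0-simplices (9): a, b, c, d, e, f, g, h, i
  1-simplices (27): ab, ad, ae, af, ag, ah, bc, bd, bf, bh, bi, cd, ce, cf, cg, ch, de, dg, di, ef, eh, ei, fg, fi, gh, gi, hi
  2-simplices (18): abd, abf, ade, aeh, afg, agh, bcf, bch, bdi, bhi, cde, cdg, cef, cgh, dgi, efi, ehi, fgi

Hence C_0 ≅ Z^9, C_1 ≅ Z^27, C_2 ≅ Z^18.

Boundary ∂_1: C_1 → C_0 sends each edge [p,q] (with p < q) to q − p.
The 9×27 boundary matrix has rank 8 and Smith normal form diag(1,1,1,1,1,1,1,1).

The boundary map ∂_2: C_2 → C_1 sends each 2-simplex [p,q,r] to [q,r] − [p,r] + [p,q]. For instance
  ∂ehi = hi − ei + eh,
  ∂cef = ef − cf + ce.
As a 27×18 matrix over Z this has rank 17, with invariant factors (1,1,1,1,1,1,1,1,1,1,1,1,1,1,1,1,1).

Computing H_k = (kernel of ∂_k) / (image of ∂_{k+1}):

  H_0: rank C_0 − rank ∂_1 = 9 − 8 = 1, and the invariant factors of ∂_1 are all 1, so H_0 ≅ Z.
  H_1: rank ker ∂_1 − rank ∂_2 = (27 − 8) − 17 = 2, and the invariant factors of ∂_2 are all 1, so H_1 ≅ Z^2.
  H_2: rank ker ∂_2 − rank ∂_3 = (18 − 17) − 0 = 1, and there is no ∂_3, so H_2 ≅ Z.

H_0 = Z,  H_1 = Z^2,  H_2 = Z.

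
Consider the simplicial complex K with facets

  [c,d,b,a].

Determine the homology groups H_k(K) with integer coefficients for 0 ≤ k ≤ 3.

H_0 ≅ Z,  H_1 = 0,  H_2 = 0,  H_3 = 0.

We work with the vertex ordering a < b < c < d. The simplices of K, each written with vertices in increasing order, are:

  0-simplices (4): a, b, c, d
  1-simplices (6): ab, ac, ad, bc, bd, cd
  2-simplices (4): abc, abd, acd, bcd
  3-simplices (1): abcd

so the chain groups are C_0 ≅ Z^4, C_1 ≅ Z^6, C_2 ≅ Z^4, C_3 ≅ Z^1.

Boundary ∂_1: C_1 → C_0 is given by ∂[p,q] = [q] − [p]. For instance
  ∂ac = c − a.
As a 4×6 matrix over Z this has rank 3, with invariant factors (1,1,1).

∂_2: C_2 → C_1 sends each 2-simplex [p,q,r] to [q,r] − [p,r] + [p,q]. For instance
  ∂bcd = cd − bd + bc,
  ∂abd = bd − ad + ab.
The 6×4 boundary matrix has rank 3 and Smith normal form diag(1,1,1).

Boundary ∂_3: C_3 → C_2 sends each 3-simplex σ to the alternating sum Σ_i (−1)^i (σ with its i-th vertex removed). For instance
  ∂abcd = bcd − acd + abd − abc.
As a 4×1 matrix over Z this has rank 1, with invariant factors (1).

Computing H_k = (kernel of ∂_k) / (image of ∂_{k+1}):

  H_0: rank C_0 − rank ∂_1 = 4 − 3 = 1, and the invariant factors of ∂_1 are all 1, so H_0 ≅ Z.
  H_1: rank ker ∂_1 − rank ∂_2 = (6 − 3) − 3 = 0, and the invariant factors of ∂_2 are all 1, so H_1 ≅ 0.
  H_2: rank ker ∂_2 − rank ∂_3 = (4 − 3) − 1 = 0, and the invariant factors of ∂_3 are all 1, so H_2 ≅ 0.
  H_3: rank ker ∂_3 − rank ∂_4 = (1 − 1) − 0 = 0, and there is no ∂_4, so H_3 ≅ 0.

As a check, the Euler characteristic is 4 − 6 + 4 − 1 = 1, which agrees with 1 − 0 + 0 − 0 = 1.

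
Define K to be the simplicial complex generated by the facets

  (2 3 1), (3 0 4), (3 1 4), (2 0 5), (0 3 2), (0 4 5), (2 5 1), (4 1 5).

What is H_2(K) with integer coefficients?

H_2 ≅ Z.

Fix the vertex order 0 < 1 < 2 < 3 < 4 < 5 and write every simplex with vertices in increasing order. Then dim K = 2 and the simplices of K are:

  0-simplices (6): [0], [1], [2], [3], [4], [5]
  1-simplices (12): [0,2], [0,3], [0,4], [0,5], [1,2], [1,3], [1,4], [1,5], [2,3], [2,5], [3,4], [4,5]
  2-simplices (8): [0,2,3], [0,2,5], [0,3,4], [0,4,5], [1,2,3], [1,2,5], [1,3,4], [1,4,5]

Hence C_0 ≅ Z^6, C_1 ≅ Z^12, C_2 ≅ Z^8.

The boundary map ∂_1: C_1 → C_0 is given by ∂[p,q] = [q] − [p].
The resulting 6×12 matrix has rank 5, and its Smith normal form has invariant factors (1,1,1,1,1).

Boundary ∂_2: C_2 → C_1 maps a triangle to the signed sum of its edges. For instance
  ∂[1,3,4] = [3,4] − [1,4] + [1,3],
  ∂[0,2,5] = [2,5] − [0,5] + [0,2].
This gives a 12×8 integer matrix of rank 7; reducing to Smith normal form yields diagonal entries (1,1,1,1,1,1,1).

Reading off H_k = ker ∂_k / im ∂_{k+1}:

  H_2: rank ker ∂_2 − rank ∂_3 = (8 − 7) − 0 = 1, and there is no ∂_3, so H_2 = Z.

(K is a triangulation of the 2-sphere S^2.)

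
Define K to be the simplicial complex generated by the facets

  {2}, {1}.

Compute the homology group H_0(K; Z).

H_0 = Z^2.

K has 2 vertices.
rank ∂_0 = 0, rank ∂_1 = 0 ⇒ b_0 = 2 − 0 − 0 = 2. So H_0 = Z^2.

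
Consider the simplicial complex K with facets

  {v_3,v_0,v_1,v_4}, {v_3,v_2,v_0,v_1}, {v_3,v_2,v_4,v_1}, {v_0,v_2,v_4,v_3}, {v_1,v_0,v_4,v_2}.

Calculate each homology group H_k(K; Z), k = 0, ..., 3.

Fix the vertex order v_0 < v_1 < v_2 < v_3 < v_4 and write every simplex with vertices in increasing order. Then dim K = 3 and the simplices of K are:

  0-simplices (5): [v_0], [v_1], [v_2], [v_3], [v_4]
  1-simplices (10): [v_0,v_1], [v_0,v_2], [v_0,v_3], [v_0,v_4], [v_1,v_2], [v_1,v_3], [v_1,v_4], [v_2,v_3], [v_2,v_4], [v_3,v_4]
  2-simplices (10): [v_0,v_1,v_2], [v_0,v_1,v_3], [v_0,v_1,v_4], [v_0,v_2,v_3], [v_0,v_2,v_4], [v_0,v_3,v_4], [v_1,v_2,v_3], [v_1,v_2,v_4], [v_1,v_3,v_4], [v_2,v_3,v_4]
  3-simplices (5): [v_0,v_1,v_2,v_3], [v_0,v_1,v_2,v_4], [v_0,v_1,v_3,v_4], [v_0,v_2,v_3,v_4], [v_1,v_2,v_3,v_4]

Hence C_0 ≅ Z^5, C_1 ≅ Z^10, C_2 ≅ Z^10, C_3 ≅ Z^5.

The boundary map ∂_1: C_1 → C_0 maps an edge to its endpoints' difference, ∂[p,q] = q − p. For instance
  ∂[v_0,v_4] = [v_4] − [v_0].
This gives a 5×10 integer matrix of rank 4; reducing to Smith normal form yields diagonal entries (1,1,1,1).

∂_2: C_2 → C_1 maps a triangle to the signed sum of its edges. For instance
  ∂[v_0,v_1,v_2] = [v_1,v_2] − [v_0,v_2] + [v_0,v_1],
  ∂[v_0,v_1,v_3] = [v_1,v_3] − [v_0,v_3] + [v_0,v_1].
This gives a 10×10 integer matrix of rank 6; reducing to Smith normal form yields diagonal entries (1,1,1,1,1,1).

Boundary ∂_3: C_3 → C_2 sends each 3-simplex σ to the alternating sum Σ_i (−1)^i (σ with its i-th vertex removed). For instance
  ∂[v_1,v_2,v_3,v_4] = [v_2,v_3,v_4] − [v_1,v_3,v_4] + [v_1,v_2,v_4] − [v_1,v_2,v_3],
  ∂[v_0,v_2,v_3,v_4] = [v_2,v_3,v_4] − [v_0,v_3,v_4] + [v_0,v_2,v_4] − [v_0,v_2,v_3].
This gives a 10×5 integer matrix of rank 4; reducing to Smith normal form yields diagonal entries (1,1,1,1).

From H_k ≅ ker(∂_k) / im(∂_{k+1}) we obtain:

  H_0: rank C_0 − rank ∂_1 = 5 − 4 = 1, and the invariant factors of ∂_1 are all 1, so H_0 = Z.
  H_1: rank ker ∂_1 − rank ∂_2 = (10 − 4) − 6 = 0, and the invariant factors of ∂_2 are all 1, so H_1 = 0.
  H_2: rank ker ∂_2 − rank ∂_3 = (10 − 6) − 4 = 0, and the invariant factors of ∂_3 are all 1, so H_2 = 0.
  H_3: rank ker ∂_3 − rank ∂_4 = (5 − 4) − 0 = 1, and there is no ∂_4, so H_3 = Z.

(K is a triangulation of the 3-sphere S^3.)

H_0 = Z,  H_1 = 0,  H_2 = 0,  H_3 = Z.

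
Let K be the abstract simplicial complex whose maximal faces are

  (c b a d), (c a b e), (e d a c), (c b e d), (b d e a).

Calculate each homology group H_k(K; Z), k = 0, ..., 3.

H_0 = Z,  H_1 = 0,  H_2 = 0,  H_3 = Z.

Order the vertices as a < b < c < d < e. Listing each simplex with vertices in this order, K has dimension 3 with simplices:

  0-simplices (5): a, b, c, d, e
  1-simplices (10): ab, ac, ad, ae, bc, bd, be, cd, ce, de
  2-simplices (10): abc, abd, abe, acd, ace, ade, bcd, bce, bde, cde
  3-simplices (5): abcd, abce, abde, acde, bcde

so the chain groups are C_0 ≅ Z^5, C_1 ≅ Z^10, C_2 ≅ Z^10, C_3 ≅ Z^5.

Boundary ∂_1: C_1 → C_0 sends each edge [p,q] (with p < q) to q − p.
This gives a 5×10 integer matrix of rank 4; reducing to Smith normal form yields diagonal entries (1,1,1,1).

The boundary map ∂_2: C_2 → C_1 maps a triangle to the signed sum of its edges. For instance
  ∂bcd = cd − bd + bc,
  ∂bde = de − be + bd.
This gives a 10×10 integer matrix of rank 6; reducing to Smith normal form yields diagonal entries (1,1,1,1,1,1).

Boundary ∂_3: C_3 → C_2 sends each 3-simplex σ to the alternating sum Σ_i (−1)^i (σ with its i-th vertex removed). For instance
  ∂acde = cde − ade + ace − acd,
  ∂bcde = cde − bde + bce − bcd.
This gives a 10×5 integer matrix of rank 4; reducing to Smith normal form yields diagonal entries (1,1,1,1).

Reading off H_k = ker ∂_k / im ∂_{k+1}:

  H_0: rank C_0 − rank ∂_1 = 5 − 4 = 1, and the invariant factors of ∂_1 are all 1, so H_0 ≅ Z.
  H_1: rank ker ∂_1 − rank ∂_2 = (10 − 4) − 6 = 0, and the invariant factors of ∂_2 are all 1, so H_1 ≅ 0.
  H_2: rank ker ∂_2 − rank ∂_3 = (10 − 6) − 4 = 0, and the invariant factors of ∂_3 are all 1, so H_2 ≅ 0.
  H_3: rank ker ∂_3 − rank ∂_4 = (5 − 4) − 0 = 1, and there is no ∂_4, so H_3 ≅ Z.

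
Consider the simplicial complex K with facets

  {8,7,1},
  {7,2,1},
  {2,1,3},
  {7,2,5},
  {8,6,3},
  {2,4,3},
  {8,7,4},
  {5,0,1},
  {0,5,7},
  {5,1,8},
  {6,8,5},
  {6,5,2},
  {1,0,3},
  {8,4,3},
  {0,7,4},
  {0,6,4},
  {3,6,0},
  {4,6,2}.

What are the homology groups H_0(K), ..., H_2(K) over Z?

We work with the vertex ordering 0 < 1 < 2 < 3 < 4 < 5 < 6 < 7 < 8. The simplices of K, each written with vertices in increasing order, are:

  0-simplices (9): [0], [1], [2], [3], [4], [5], [6], [7], [8]
  1-simplices (27): (27 of them)
  2-simplices (18): [0,1,3], [0,1,5], [0,3,6], [0,4,6], [0,4,7], [0,5,7], [1,2,3], [1,2,7], [1,5,8], [1,7,8], [2,3,4], [2,4,6], [2,5,6], [2,5,7], [3,4,8], [3,6,8], [4,7,8], [5,6,8]

giving chain groups C_0 ≅ Z^9, C_1 ≅ Z^27, C_2 ≅ Z^18.

The boundary map ∂_1: C_1 → C_0 sends each edge [p,q] (with p < q) to q − p.
As a 9×27 matrix over Z this has rank 8, with invariant factors (1,1,1,1,1,1,1,1).

∂_2: C_2 → C_1 acts by ∂[p,q,r] = [q,r] − [p,r] + [p,q]. For instance
  ∂[5,6,8] = [6,8] − [5,8] + [5,6],
  ∂[0,1,3] = [1,3] − [0,3] + [0,1].
The resulting 27×18 matrix has rank 18, and its Smith normal form has invariant factors (1,1,1,1,1,1,1,1,1,1,1,1,1,1,1,1,1,2).

Computing H_k = (kernel of ∂_k) / (image of ∂_{k+1}):

  H_0: rank C_0 − rank ∂_1 = 9 − 8 = 1, and the invariant factors of ∂_1 are all 1, so H_0 = Z.
  H_1: rank ker ∂_1 − rank ∂_2 = (27 − 8) − 18 = 1, and ∂_2 has invariant factor 2 > 1, so H_1 = Z ⊕ Z/2Z.
  H_2: rank ker ∂_2 − rank ∂_3 = (18 − 18) − 0 = 0, and there is no ∂_3, so H_2 = 0.

As a check, the Euler characteristic is 9 − 27 + 18 = 0, which agrees with 1 − 1 + 0 = 0.

H_0 = Z,  H_1 = Z ⊕ Z/2Z,  H_2 = 0.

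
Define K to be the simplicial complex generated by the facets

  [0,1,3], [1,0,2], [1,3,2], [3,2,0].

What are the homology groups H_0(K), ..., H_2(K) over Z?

H_0 ≅ Z,  H_1 = 0,  H_2 ≅ Z.

Order the vertices as 0 < 1 < 2 < 3. Listing each simplex with vertices in this order, K has dimension 2 with simplices:

  0-simplices (4): [0], [1], [2], [3]
  1-simplices (6): [0,1], [0,2], [0,3], [1,2], [1,3], [2,3]
  2-simplices (4): [0,1,2], [0,1,3], [0,2,3], [1,2,3]

Hence C_0 ≅ Z^4, C_1 ≅ Z^6, C_2 ≅ Z^4.

The boundary map ∂_1: C_1 → C_0 is given by ∂[p,q] = [q] − [p]. For instance
  ∂[1,3] = [3] − [1].
The resulting 4×6 matrix has rank 3, and its Smith normal form has invariant factors (1,1,1).

The boundary map ∂_2: C_2 → C_1 sends each 2-simplex [p,q,r] to [q,r] − [p,r] + [p,q]. For instance
  ∂[0,1,3] = [1,3] − [0,3] + [0,1],
  ∂[1,2,3] = [2,3] − [1,3] + [1,2].
The resulting 6×4 matrix has rank 3, and its Smith normal form has invariant factors (1,1,1).

Reading off H_k = ker ∂_k / im ∂_{k+1}:

  H_0: rank C_0 − rank ∂_1 = 4 − 3 = 1, and the invariant factors of ∂_1 are all 1, so H_0 = Z.
  H_1: rank ker ∂_1 − rank ∂_2 = (6 − 3) − 3 = 0, and the invariant factors of ∂_2 are all 1, so H_1 = 0.
  H_2: rank ker ∂_2 − rank ∂_3 = (4 − 3) − 0 = 1, and there is no ∂_3, so H_2 = Z.

As a check, the Euler characteristic is 4 − 6 + 4 = 2, which agrees with 1 − 0 + 1 = 2.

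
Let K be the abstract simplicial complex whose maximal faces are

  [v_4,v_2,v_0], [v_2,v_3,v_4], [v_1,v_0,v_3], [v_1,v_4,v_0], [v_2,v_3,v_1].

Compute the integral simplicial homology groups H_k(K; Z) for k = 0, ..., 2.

H_0 = Z,  H_1 = Z,  H_2 = 0.

K has 5 vertices, 10 edges, 5 triangles.
rank ∂_0 = 0, rank ∂_1 = 4 ⇒ b_0 = 5 − 0 − 4 = 1; all invariant factors of ∂_1 are 1 so no torsion. So H_0 = Z.
rank ∂_1 = 4, rank ∂_2 = 5 ⇒ b_1 = 10 − 4 − 5 = 1; all invariant factors of ∂_2 are 1 so no torsion. So H_1 = Z.
rank ∂_2 = 5, rank ∂_3 = 0 ⇒ b_2 = 5 − 5 − 0 = 0. So H_2 = 0.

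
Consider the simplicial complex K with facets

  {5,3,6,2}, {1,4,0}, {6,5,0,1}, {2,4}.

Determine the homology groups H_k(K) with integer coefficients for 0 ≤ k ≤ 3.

H_0 = Z,  H_1 = Z,  H_2 = 0,  H_3 = 0.

Fix the vertex order 0 < 1 < 2 < 3 < 4 < 5 < 6 and write every simplex with vertices in increasing order. Then dim K = 3 and the simplices of K are:

  0-simplices (7): [0], [1], [2], [3], [4], [5], [6]
  1-simplices (14): [0,1], [0,4], [0,5], [0,6], [1,4], [1,5], [1,6], [2,3], [2,4], [2,5], [2,6], [3,5], [3,6], [5,6]
  2-simplices (9): [0,1,4], [0,1,5], [0,1,6], [0,5,6], [1,5,6], [2,3,5], [2,3,6], [2,5,6], [3,5,6]
  3-simplices (2): [0,1,5,6], [2,3,5,6]

so the chain groups are C_0 ≅ Z^7, C_1 ≅ Z^14, C_2 ≅ Z^9, C_3 ≅ Z^2.

The boundary map ∂_1: C_1 → C_0 maps an edge to its endpoints' difference, ∂[p,q] = q − p.
The resulting 7×14 matrix has rank 6, and its Smith normal form has invariant factors (1,1,1,1,1,1).

∂_2: C_2 → C_1 maps a triangle to the signed sum of its edges. For instance
  ∂[0,1,6] = [1,6] − [0,6] + [0,1],
  ∂[3,5,6] = [5,6] − [3,6] + [3,5].
The resulting 14×9 matrix has rank 7, and its Smith normal form has invariant factors (1,1,1,1,1,1,1).

Boundary ∂_3: C_3 → C_2 sends each 3-simplex σ to the alternating sum Σ_i (−1)^i (σ with its i-th vertex removed). For instance
  ∂[2,3,5,6] = [3,5,6] − [2,5,6] + [2,3,6] − [2,3,5],
  ∂[0,1,5,6] = [1,5,6] − [0,5,6] + [0,1,6] − [0,1,5].
This gives a 9×2 integer matrix of rank 2; reducing to Smith normal form yields diagonal entries (1,1).

Reading off H_k = ker ∂_k / im ∂_{k+1}:

  H_0: rank C_0 − rank ∂_1 = 7 − 6 = 1, and the invariant factors of ∂_1 are all 1, so H_0 ≅ Z.
  H_1: rank ker ∂_1 − rank ∂_2 = (14 − 6) − 7 = 1, and the invariant factors of ∂_2 are all 1, so H_1 ≅ Z.
  H_2: rank ker ∂_2 − rank ∂_3 = (9 − 7) − 2 = 0, and the invariant factors of ∂_3 are all 1, so H_2 ≅ 0.
  H_3: rank ker ∂_3 − rank ∂_4 = (2 − 2) − 0 = 0, and there is no ∂_4, so H_3 ≅ 0.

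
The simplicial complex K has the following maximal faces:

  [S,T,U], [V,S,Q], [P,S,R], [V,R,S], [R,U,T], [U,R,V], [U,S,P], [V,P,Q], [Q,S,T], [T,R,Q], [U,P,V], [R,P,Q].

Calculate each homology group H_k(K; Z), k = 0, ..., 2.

H_0 ≅ Z,  H_1 ≅ Z_2,  H_2 = 0.

Take the total order P < Q < R < S < T < U < V on the vertex set. Then K (dimension 2) consists of the simplices:

  0-simplices (7): P, Q, R, S, T, U, V
  1-simplices (18): PQ, PR, PS, PU, PV, QR, QS, QT, QV, RS, RT, RU, RV, ST, SU, SV, TU, UV
  2-simplices (12): PQR, PQV, PRS, PSU, PUV, QRT, QST, QSV, RSV, RTU, RUV, STU

Hence C_0 ≅ Z^7, C_1 ≅ Z^18, C_2 ≅ Z^12.

∂_1: C_1 → C_0 is given by ∂[p,q] = [q] − [p]. For instance
  ∂PQ = Q − P.
The resulting 7×18 matrix has rank 6, and its Smith normal form has invariant factors (1,1,1,1,1,1).

The boundary map ∂_2: C_2 → C_1 acts by ∂[p,q,r] = [q,r] − [p,r] + [p,q]. For instance
  ∂RUV = UV − RV + RU,
  ∂STU = TU − SU + ST.
The resulting 18×12 matrix has rank 12, and its Smith normal form has invariant factors (1,1,1,1,1,1,1,1,1,1,1,2).

Reading off H_k = ker ∂_k / im ∂_{k+1}:

  H_0: rank C_0 − rank ∂_1 = 7 − 6 = 1, and the invariant factors of ∂_1 are all 1, so H_0 = Z.
  H_1: rank ker ∂_1 − rank ∂_2 = (18 − 6) − 12 = 0, and ∂_2 has invariant factor 2 > 1, so H_1 = Z_2.
  H_2: rank ker ∂_2 − rank ∂_3 = (12 − 12) − 0 = 0, and there is no ∂_3, so H_2 = 0.

As a check, the Euler characteristic is 7 − 18 + 12 = 1, which agrees with 1 − 0 + 0 = 1.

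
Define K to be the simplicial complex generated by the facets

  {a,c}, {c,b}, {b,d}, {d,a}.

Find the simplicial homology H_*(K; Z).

We work with the vertex ordering a < b < c < d. The simplices of K, each written with vertices in increasing order, are:

  0-simplices (4): a, b, c, d
  1-simplices (4): ac, ad, bc, bd

so the chain groups are C_0 ≅ Z^4, C_1 ≅ Z^4.

The boundary map ∂_1: C_1 → C_0 is given by ∂[p,q] = [q] − [p]. For instance
  ∂bc = c − b.
This gives a 4×4 integer matrix of rank 3; reducing to Smith normal form yields diagonal entries (1,1,1).

Reading off H_k = ker ∂_k / im ∂_{k+1}:

  H_0: rank C_0 − rank ∂_1 = 4 − 3 = 1, and the invariant factors of ∂_1 are all 1, so H_0 = Z.
  H_1: rank ker ∂_1 − rank ∂_2 = (4 − 3) − 0 = 1, and there is no ∂_2, so H_1 = Z.

H_0 ≅ Z,  H_1 ≅ Z.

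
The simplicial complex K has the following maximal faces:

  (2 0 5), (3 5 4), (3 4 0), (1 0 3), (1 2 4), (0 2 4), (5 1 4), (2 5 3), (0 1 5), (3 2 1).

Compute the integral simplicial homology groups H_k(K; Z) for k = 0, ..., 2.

H_0 = Z,  H_1 = Z/2,  H_2 = 0.

Fix the vertex order 0 < 1 < 2 < 3 < 4 < 5 and write every simplex with vertices in increasing order. Then dim K = 2 and the simplices of K are:

  0-simplices (6): [0], [1], [2], [3], [4], [5]
  1-simplices (15): [0,1], [0,2], [0,3], [0,4], [0,5], [1,2], [1,3], [1,4], [1,5], [2,3], [2,4], [2,5], [3,4], [3,5], [4,5]
  2-simplices (10): [0,1,3], [0,1,5], [0,2,4], [0,2,5], [0,3,4], [1,2,3], [1,2,4], [1,4,5], [2,3,5], [3,4,5]

Hence C_0 ≅ Z^6, C_1 ≅ Z^15, C_2 ≅ Z^10.

∂_1: C_1 → C_0 maps an edge to its endpoints' difference, ∂[p,q] = q − p.
As a 6×15 matrix over Z this has rank 5, with invariant factors (1,1,1,1,1).

The boundary map ∂_2: C_2 → C_1 sends each 2-simplex [p,q,r] to [q,r] − [p,r] + [p,q]. For instance
  ∂[1,2,3] = [2,3] − [1,3] + [1,2],
  ∂[0,3,4] = [3,4] − [0,4] + [0,3].
The resulting 15×10 matrix has rank 10, and its Smith normal form has invariant factors (1,1,1,1,1,1,1,1,1,2).

Now H_k = ker ∂_k / im ∂_{k+1}, so:

  H_0: rank C_0 − rank ∂_1 = 6 − 5 = 1, and the invariant factors of ∂_1 are all 1, so H_0 ≅ Z.
  H_1: rank ker ∂_1 − rank ∂_2 = (15 − 5) − 10 = 0, and ∂_2 has invariant factor 2 > 1, so H_1 ≅ Z/2.
  H_2: rank ker ∂_2 − rank ∂_3 = (10 − 10) − 0 = 0, and there is no ∂_3, so H_2 ≅ 0.

(K is a triangulation of the real projective plane RP^2.)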